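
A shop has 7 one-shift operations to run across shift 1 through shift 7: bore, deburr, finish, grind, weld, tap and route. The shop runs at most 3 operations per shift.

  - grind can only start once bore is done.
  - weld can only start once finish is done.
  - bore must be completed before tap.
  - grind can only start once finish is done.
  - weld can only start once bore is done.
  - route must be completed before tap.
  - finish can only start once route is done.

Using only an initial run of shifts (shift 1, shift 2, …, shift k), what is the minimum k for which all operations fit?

The precedence chain requires at least 3 distinct shifts.
With at most 3 per shift and 7 operations, at least 3 shifts are needed.
3 works (last occupied shift: shift 3): for example grind -> shift 3; route -> shift 1; weld -> shift 3; tap -> shift 2; finish -> shift 2; deburr -> shift 1; bore -> shift 1.

3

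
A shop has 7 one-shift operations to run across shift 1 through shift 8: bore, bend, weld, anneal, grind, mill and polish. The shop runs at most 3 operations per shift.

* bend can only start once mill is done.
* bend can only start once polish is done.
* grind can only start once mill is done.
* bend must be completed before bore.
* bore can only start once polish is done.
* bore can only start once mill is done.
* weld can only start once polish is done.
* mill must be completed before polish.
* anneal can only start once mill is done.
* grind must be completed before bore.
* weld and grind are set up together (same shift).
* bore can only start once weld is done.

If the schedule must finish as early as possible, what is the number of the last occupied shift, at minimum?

The precedence chain requires at least 4 distinct shifts.
With at most 3 per shift and 7 operations, at least 3 shifts are needed.
4 works (last occupied shift: shift 4): for example grind in shift 3; bend in shift 3; weld in shift 3; bore in shift 4; anneal in shift 2; mill in shift 1; polish in shift 2.

shift 4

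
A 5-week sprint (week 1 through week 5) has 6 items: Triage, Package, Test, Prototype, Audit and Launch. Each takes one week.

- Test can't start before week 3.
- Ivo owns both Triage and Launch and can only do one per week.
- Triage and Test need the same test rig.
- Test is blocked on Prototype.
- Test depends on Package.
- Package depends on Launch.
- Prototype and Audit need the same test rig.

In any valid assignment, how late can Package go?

Precedence pushes Package to at least week 2; downstream work caps Package at week 4.
Package at week 4 is achievable: Audit=week 2, Package=week 4, Test=week 5, Launch=week 1, Triage=week 2, Prototype=week 1.

week 4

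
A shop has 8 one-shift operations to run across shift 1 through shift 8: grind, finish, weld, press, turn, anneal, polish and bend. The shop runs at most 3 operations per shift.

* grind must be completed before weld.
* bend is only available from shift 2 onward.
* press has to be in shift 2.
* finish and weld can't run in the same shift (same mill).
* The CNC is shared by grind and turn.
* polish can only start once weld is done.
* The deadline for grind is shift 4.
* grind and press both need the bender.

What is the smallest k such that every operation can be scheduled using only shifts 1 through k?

3 shifts

The precedence chain requires at least 3 distinct shifts.
With at most 3 per shift and 8 operations, at least 3 shifts are needed.
3 works (last occupied shift: shift 3): for example turn=shift 3; weld=shift 2; polish=shift 3; grind=shift 1; bend=shift 2; press=shift 2; anneal=shift 1; finish=shift 1.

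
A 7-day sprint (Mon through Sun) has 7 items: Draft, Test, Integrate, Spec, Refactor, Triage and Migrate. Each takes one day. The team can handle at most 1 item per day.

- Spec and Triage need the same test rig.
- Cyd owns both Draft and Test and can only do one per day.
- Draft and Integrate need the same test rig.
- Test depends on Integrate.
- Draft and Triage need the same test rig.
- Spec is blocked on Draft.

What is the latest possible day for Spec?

Sun

Precedence pushes Spec to at least Tue.
Spec at Sun is achievable: Refactor -> Thu; Integrate -> Tue; Draft -> Mon; Spec -> Sun; Triage -> Fri; Migrate -> Sat; Test -> Wed.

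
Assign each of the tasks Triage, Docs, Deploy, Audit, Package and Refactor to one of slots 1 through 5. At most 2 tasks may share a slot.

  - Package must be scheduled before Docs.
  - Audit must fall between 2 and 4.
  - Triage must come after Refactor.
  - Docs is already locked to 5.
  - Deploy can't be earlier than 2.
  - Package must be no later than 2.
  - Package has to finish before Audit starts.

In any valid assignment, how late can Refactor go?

4

Downstream work caps Refactor at 4.
Refactor at 4 is achievable: Refactor=4; Docs=5; Triage=5; Deploy=2; Package=1; Audit=2.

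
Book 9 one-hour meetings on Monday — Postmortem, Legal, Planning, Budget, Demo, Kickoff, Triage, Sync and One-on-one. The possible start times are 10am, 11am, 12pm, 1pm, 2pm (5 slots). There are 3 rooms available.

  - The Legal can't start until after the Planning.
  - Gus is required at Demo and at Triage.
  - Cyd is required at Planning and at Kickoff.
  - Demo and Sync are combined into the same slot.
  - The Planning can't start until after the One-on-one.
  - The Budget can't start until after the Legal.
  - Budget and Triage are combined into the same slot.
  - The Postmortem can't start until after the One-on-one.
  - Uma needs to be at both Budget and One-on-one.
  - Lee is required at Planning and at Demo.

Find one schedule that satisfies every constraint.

One-on-one -> 10am, Sync -> 10am, Kickoff -> 12pm, Postmortem -> 11am, Budget -> 1pm, Planning -> 11am, Legal -> 12pm, Demo -> 10am, Triage -> 1pm

Checking: Legal(12pm) before Budget(1pm); Planning(11am) before Legal(12pm); One-on-one(10am) before Planning(11am); One-on-one(10am) before Postmortem(11am); Demo(10am) != Triage(1pm); Planning(11am) != Kickoff(12pm); Planning(11am) != Demo(10am); Budget(1pm) != One-on-one(10am); Demo = Sync = 10am; Budget = Triage = 1pm; max 3 per slot (cap 3).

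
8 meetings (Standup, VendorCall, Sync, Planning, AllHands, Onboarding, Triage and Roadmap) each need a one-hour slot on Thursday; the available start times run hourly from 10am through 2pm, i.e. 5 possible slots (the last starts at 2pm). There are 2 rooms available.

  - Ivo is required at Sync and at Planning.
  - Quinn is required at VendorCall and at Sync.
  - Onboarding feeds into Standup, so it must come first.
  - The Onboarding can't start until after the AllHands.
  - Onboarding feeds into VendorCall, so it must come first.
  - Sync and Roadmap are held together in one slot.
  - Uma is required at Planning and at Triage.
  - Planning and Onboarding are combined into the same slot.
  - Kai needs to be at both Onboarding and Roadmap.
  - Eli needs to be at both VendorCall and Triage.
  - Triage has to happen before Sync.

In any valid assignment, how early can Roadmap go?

11am

Roadmap must be in the same slot as Sync, which can't be before 11am, so Roadmap is at least 11am.
Roadmap at 11am is achievable: Standup -> 1pm; Sync -> 11am; Roadmap -> 11am; AllHands -> 10am; Triage -> 10am; Onboarding -> 12pm; Planning -> 12pm; VendorCall -> 1pm.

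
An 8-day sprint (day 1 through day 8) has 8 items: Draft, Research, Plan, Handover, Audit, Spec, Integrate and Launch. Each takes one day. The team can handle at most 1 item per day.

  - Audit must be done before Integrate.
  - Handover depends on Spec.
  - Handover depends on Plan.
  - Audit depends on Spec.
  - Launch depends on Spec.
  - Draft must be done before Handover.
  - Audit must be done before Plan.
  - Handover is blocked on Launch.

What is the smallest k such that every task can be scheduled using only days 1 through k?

The precedence chain requires at least 4 distinct days.
With at most 1 per day and 8 tasks, at least 8 days are needed.
8 works (last occupied day: day 8): for example Draft=day 5; Research=day 8; Spec=day 1; Integrate=day 7; Plan=day 3; Handover=day 6; Launch=day 4; Audit=day 2.

8 days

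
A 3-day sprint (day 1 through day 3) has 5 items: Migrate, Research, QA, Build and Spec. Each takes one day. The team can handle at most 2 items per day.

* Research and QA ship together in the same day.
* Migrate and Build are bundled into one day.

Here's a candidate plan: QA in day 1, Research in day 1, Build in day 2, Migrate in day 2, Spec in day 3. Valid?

The team can handle at most 2 items per day — holds.
Research and QA ship together in the same day — holds.
Migrate and Build are bundled into one day — holds.

Yes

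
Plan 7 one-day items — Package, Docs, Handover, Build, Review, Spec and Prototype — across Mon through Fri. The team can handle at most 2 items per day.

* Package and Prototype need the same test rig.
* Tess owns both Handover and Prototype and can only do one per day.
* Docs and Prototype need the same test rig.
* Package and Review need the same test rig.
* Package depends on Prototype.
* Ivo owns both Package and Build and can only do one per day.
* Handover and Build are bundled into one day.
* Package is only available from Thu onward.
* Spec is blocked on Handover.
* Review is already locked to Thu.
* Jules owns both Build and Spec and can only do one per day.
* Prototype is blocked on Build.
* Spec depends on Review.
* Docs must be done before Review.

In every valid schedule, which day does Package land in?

Package's window is Thu–Fri.
Review is fixed at Thu, and Package can't share a day with Review.
So Package must be Fri.

Fri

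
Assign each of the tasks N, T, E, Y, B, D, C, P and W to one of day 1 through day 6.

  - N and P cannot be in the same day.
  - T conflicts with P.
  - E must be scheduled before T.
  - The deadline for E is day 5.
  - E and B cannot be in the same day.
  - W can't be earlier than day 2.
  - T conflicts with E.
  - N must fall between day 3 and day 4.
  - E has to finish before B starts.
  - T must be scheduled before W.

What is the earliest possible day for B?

Precedence pushes B to at least day 2.
B at day 2 is achievable: E -> day 1; P -> day 1; Y -> day 1; B -> day 2; N -> day 3; C -> day 1; T -> day 2; D -> day 1; W -> day 3.

day 2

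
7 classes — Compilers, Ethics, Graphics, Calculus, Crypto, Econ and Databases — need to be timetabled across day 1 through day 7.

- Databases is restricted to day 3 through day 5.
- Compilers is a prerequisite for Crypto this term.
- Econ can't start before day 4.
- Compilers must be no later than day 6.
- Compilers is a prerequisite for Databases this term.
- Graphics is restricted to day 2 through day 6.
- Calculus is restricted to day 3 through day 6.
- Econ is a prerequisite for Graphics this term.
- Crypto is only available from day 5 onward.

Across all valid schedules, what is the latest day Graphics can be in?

Graphics is available from day 2; precedence pushes Graphics to at least day 5; Graphics's own window allows nothing later than day 6.
Graphics at day 6 is achievable: Ethics -> day 1; Graphics -> day 6; Calculus -> day 3; Compilers -> day 1; Econ -> day 4; Crypto -> day 5; Databases -> day 3.

day 6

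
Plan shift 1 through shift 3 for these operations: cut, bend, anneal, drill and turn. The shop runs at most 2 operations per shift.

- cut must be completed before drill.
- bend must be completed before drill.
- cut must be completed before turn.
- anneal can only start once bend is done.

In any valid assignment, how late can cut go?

Downstream work caps cut at shift 2.
cut at shift 2 is achievable: cut in shift 2, bend in shift 1, anneal in shift 2, drill in shift 3, turn in shift 3.

shift 2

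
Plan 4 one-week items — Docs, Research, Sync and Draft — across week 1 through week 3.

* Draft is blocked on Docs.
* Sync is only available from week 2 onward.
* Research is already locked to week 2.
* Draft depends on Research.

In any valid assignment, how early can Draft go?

week 3

Precedence pushes Draft to at least week 3.
Draft at week 3 is achievable: Docs in week 1, Sync in week 2, Draft in week 3, Research in week 2.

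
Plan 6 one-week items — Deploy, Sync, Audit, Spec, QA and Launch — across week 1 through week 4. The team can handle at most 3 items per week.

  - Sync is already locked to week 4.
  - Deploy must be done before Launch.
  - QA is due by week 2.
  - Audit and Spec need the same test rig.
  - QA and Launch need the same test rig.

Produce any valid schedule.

Sync=week 4; Spec=week 2; Deploy=week 1; Launch=week 2; Audit=week 1; QA=week 1

Checking: Deploy(week 1) before Launch(week 2); QA(week 1) != Launch(week 2); Audit(week 1) != Spec(week 2); QA=week 1 in [week 1,week 2]; Sync=week 4 in [week 4,week 4]; max 3 per week (cap 3).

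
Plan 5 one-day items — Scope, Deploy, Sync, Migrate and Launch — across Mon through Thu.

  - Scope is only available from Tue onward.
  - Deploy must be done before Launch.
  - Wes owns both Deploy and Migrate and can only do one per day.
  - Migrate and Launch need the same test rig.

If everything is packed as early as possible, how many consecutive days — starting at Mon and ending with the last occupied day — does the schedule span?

3 days

The precedence chain requires at least 2 distinct days.
Could 2 days be enough, i.e. nothing placed later than Tue? No: Launch must come after Deploy (at Mon or later) → {Tue}; Deploy must come before Launch (at Tue or earlier) → {Mon}; Migrate can't share with Deploy (Mon) → {Tue}; Launch can't share with Migrate (Tue) → nothing is left.
So 2 days is not enough.
3 works (last occupied day: Wed): for example Migrate -> Wed, Launch -> Tue, Scope -> Tue, Sync -> Mon, Deploy -> Mon.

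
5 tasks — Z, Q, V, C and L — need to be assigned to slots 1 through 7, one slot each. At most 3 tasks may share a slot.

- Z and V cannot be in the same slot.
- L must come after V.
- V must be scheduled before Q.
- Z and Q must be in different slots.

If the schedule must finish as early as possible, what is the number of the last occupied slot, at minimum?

The precedence chain requires at least 2 distinct slots.
With at most 3 per slot and 5 tasks, at least 2 slots are needed.
Could 2 slots be enough, i.e. nothing placed later than 2? No: Q must come after V (at 1 or later) → {2}; V must come before Q (at 2 or earlier) → {1}; Z can't share with V (1) → {2}; Q can't share with Z (2) → nothing is left.
So 2 slots is not enough.
3 works (last occupied slot: 3): for example C in 1; L in 2; Z in 3; V in 1; Q in 2.

3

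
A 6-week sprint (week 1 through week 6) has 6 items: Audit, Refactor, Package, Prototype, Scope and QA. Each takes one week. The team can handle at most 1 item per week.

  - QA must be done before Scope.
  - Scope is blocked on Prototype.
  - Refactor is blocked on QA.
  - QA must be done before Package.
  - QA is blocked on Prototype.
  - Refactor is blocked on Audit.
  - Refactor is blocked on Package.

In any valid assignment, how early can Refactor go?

week 5

Precedence pushes Refactor to at least week 4.
Refactor at week 5 is achievable: Audit=week 4, Package=week 3, QA=week 2, Refactor=week 5, Scope=week 6, Prototype=week 1.
Nothing earlier works — the capacity limit rule out every week before week 5.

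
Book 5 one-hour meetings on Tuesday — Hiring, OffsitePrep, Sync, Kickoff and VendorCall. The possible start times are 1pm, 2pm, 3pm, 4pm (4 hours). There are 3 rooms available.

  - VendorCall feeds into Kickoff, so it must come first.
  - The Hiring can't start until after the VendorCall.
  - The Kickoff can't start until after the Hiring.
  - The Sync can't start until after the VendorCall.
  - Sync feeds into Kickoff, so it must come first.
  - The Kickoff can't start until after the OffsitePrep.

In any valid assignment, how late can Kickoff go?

4pm

Precedence pushes Kickoff to at least 3pm.
Kickoff at 4pm is achievable: Kickoff -> 4pm, VendorCall -> 1pm, Sync -> 2pm, OffsitePrep -> 1pm, Hiring -> 2pm.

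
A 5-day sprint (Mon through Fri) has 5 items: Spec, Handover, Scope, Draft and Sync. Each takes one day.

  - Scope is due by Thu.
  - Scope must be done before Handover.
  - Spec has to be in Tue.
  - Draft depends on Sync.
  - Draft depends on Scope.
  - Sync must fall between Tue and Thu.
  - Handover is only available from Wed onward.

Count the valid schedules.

49

Splitting on Handover: it can be Wed (12), Thu (17), Fri (20). Listing each branch's schedules as (Spec, Scope, Draft, Sync):
Handover=Wed: (Tue,Mon,Wed,Tue) (Tue,Mon,Thu,Tue) (Tue,Mon,Thu,Wed) (Tue,Mon,Fri,Tue) (Tue,Mon,Fri,Wed) (Tue,Mon,Fri,Thu) (Tue,Tue,Wed,Tue) (Tue,Tue,Thu,Tue) (Tue,Tue,Thu,Wed) (Tue,Tue,Fri,Tue) (Tue,Tue,Fri,Wed) (Tue,Tue,Fri,Thu) — 12.
Handover=Thu: (Tue,Mon,Wed,Tue) (Tue,Mon,Thu,Tue) (Tue,Mon,Thu,Wed) (Tue,Mon,Fri,Tue) (Tue,Mon,Fri,Wed) (Tue,Mon,Fri,Thu) (Tue,Tue,Wed,Tue) (Tue,Tue,Thu,Tue) (Tue,Tue,Thu,Wed) (Tue,Tue,Fri,Tue) (Tue,Tue,Fri,Wed) (Tue,Tue,Fri,Thu) (Tue,Wed,Thu,Tue) (Tue,Wed,Thu,Wed) (Tue,Wed,Fri,Tue) (Tue,Wed,Fri,Wed) (Tue,Wed,Fri,Thu) — 17.
Handover=Fri: (Tue,Mon,Wed,Tue) (Tue,Mon,Thu,Tue) (Tue,Mon,Thu,Wed) (Tue,Mon,Fri,Tue) (Tue,Mon,Fri,Wed) (Tue,Mon,Fri,Thu) (Tue,Tue,Wed,Tue) (Tue,Tue,Thu,Tue) (Tue,Tue,Thu,Wed) (Tue,Tue,Fri,Tue) (Tue,Tue,Fri,Wed) (Tue,Tue,Fri,Thu) (Tue,Wed,Thu,Tue) (Tue,Wed,Thu,Wed) (Tue,Wed,Fri,Tue) (Tue,Wed,Fri,Wed) (Tue,Wed,Fri,Thu) (Tue,Thu,Fri,Tue) (Tue,Thu,Fri,Wed) (Tue,Thu,Fri,Thu) — 20.
Summing: 12 + 17 + 20 = 49.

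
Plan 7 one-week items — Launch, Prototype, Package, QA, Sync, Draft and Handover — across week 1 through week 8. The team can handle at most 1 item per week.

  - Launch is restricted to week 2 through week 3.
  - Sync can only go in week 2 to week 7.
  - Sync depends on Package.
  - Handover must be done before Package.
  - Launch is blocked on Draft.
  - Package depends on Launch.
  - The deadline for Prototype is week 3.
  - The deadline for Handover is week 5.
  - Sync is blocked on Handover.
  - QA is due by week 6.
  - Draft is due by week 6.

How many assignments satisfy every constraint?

9

Splitting on Launch: it can be week 2 (3), week 3 (6). Listing each branch's schedules as (Prototype, Package, QA, Sync, Draft, Handover) by week number:
Launch=week 2: (3,5,6,7,1,4) (3,6,4,7,1,5) (3,6,5,7,1,4) — 3.
Launch=week 3: (1,5,6,7,2,4) (1,6,4,7,2,5) (1,6,5,7,2,4) (2,5,6,7,1,4) (2,6,4,7,1,5) (2,6,5,7,1,4) — 6.
Summing: 3 + 6 = 9.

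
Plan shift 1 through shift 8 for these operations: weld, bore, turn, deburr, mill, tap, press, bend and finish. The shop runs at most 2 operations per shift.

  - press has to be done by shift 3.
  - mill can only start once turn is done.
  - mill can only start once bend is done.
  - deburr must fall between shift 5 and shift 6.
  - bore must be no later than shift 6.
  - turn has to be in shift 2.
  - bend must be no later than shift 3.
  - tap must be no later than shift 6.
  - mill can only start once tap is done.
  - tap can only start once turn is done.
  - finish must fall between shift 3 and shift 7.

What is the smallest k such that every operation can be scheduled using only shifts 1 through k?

The precedence chain requires at least 3 distinct shifts.
With at most 2 per shift and 9 operations, at least 5 shifts are needed.
deburr can't be placed before shift 5, so the schedule must run through at least shift 5.
5 works (last occupied shift: shift 5): for example weld in shift 2, bend in shift 1, turn in shift 2, mill in shift 4, tap in shift 3, deburr in shift 5, press in shift 1, finish in shift 3, bore in shift 4.

5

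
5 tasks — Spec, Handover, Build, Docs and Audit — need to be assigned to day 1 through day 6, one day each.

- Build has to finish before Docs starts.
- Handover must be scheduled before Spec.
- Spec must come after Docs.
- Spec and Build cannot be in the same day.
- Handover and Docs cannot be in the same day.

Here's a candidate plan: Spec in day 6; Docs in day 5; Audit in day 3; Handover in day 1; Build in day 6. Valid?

Handover must be scheduled before Spec — holds.
Spec must come after Docs — holds.
Handover and Docs cannot be in the same day — holds.
Spec and Build cannot be in the same day — violated.
Build has to finish before Docs starts — violated.

No — it violates: Spec and Build cannot be in the same day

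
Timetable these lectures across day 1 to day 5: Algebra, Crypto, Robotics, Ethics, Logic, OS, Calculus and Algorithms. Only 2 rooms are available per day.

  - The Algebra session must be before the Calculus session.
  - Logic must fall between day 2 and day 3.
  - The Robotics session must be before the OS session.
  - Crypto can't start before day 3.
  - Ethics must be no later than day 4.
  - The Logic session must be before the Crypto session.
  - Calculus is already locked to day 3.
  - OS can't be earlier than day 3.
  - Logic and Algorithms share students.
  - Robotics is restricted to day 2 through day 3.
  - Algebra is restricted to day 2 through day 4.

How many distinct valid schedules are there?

32

Splitting on Crypto: it can be day 4 (14), day 5 (18). Listing each branch's schedules as (Algebra, Robotics, Ethics, Logic, OS, Calculus, Algorithms) by day number:
Crypto=day 4: (2,2,1,3,4,3,1) (2,2,1,3,4,3,5) (2,2,1,3,5,3,1) (2,2,1,3,5,3,4) (2,2,1,3,5,3,5) (2,2,4,3,5,3,1) (2,2,4,3,5,3,5) (2,3,1,2,4,3,1) (2,3,1,2,4,3,5) (2,3,1,2,5,3,1) (2,3,1,2,5,3,4) (2,3,1,2,5,3,5) (2,3,4,2,5,3,1) (2,3,4,2,5,3,5) — 14.
Crypto=day 5: (2,2,1,3,4,3,1) (2,2,1,3,4,3,4) (2,2,1,3,4,3,5) (2,2,1,3,5,3,1) (2,2,1,3,5,3,4) (2,2,4,3,4,3,1) (2,2,4,3,4,3,5) (2,2,4,3,5,3,1) (2,2,4,3,5,3,4) (2,3,1,2,4,3,1) (2,3,1,2,4,3,4) (2,3,1,2,4,3,5) (2,3,1,2,5,3,1) (2,3,1,2,5,3,4) (2,3,4,2,4,3,1) (2,3,4,2,4,3,5) (2,3,4,2,5,3,1) (2,3,4,2,5,3,4) — 18.
Summing: 14 + 18 = 32.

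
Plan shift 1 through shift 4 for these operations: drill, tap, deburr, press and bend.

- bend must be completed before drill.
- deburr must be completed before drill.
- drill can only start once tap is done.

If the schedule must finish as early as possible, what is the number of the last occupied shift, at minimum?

shift 2

The precedence chain requires at least 2 distinct shifts.
2 works (last occupied shift: shift 2): for example bend in shift 1; tap in shift 1; press in shift 1; deburr in shift 1; drill in shift 2.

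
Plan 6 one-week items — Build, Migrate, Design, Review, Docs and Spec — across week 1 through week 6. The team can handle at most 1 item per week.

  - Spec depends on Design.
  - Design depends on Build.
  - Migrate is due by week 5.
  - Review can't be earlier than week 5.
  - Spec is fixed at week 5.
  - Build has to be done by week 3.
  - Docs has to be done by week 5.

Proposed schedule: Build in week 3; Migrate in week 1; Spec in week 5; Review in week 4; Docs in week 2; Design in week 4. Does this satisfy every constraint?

Invalid. Review can't be earlier than week 5.

Spec depends on Design — holds.
Spec is fixed at week 5 — holds.
Build has to be done by week 3 — holds.
The team can handle at most 1 item per week — violated.
Design depends on Build — holds.
Docs has to be done by week 5 — holds.
Migrate is due by week 5 — holds.
Review can't be earlier than week 5 — violated.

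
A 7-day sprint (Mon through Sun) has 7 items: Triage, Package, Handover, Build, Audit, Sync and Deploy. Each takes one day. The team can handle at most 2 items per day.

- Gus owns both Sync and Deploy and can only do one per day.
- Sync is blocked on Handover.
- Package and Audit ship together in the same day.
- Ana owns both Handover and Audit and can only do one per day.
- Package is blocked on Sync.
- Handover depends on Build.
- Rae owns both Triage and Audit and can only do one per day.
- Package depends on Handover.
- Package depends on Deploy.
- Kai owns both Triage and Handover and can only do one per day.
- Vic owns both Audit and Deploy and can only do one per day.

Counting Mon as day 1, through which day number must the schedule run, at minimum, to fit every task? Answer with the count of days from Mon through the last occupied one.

4 days

The precedence chain requires at least 4 distinct days.
With at most 2 per day and 7 tasks, at least 4 days are needed.
4 works (last occupied day: Thu): for example Handover -> Tue, Deploy -> Mon, Build -> Mon, Package -> Thu, Sync -> Wed, Audit -> Thu, Triage -> Wed.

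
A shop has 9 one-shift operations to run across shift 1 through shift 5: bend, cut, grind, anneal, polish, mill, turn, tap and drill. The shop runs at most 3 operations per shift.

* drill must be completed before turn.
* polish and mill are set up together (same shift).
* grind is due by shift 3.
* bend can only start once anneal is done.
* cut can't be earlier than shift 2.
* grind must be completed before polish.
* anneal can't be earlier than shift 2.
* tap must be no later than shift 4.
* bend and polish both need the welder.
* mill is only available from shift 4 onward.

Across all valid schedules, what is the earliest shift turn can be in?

shift 2

Precedence pushes turn to at least shift 2.
turn at shift 2 is achievable: anneal in shift 2, bend in shift 3, mill in shift 4, turn in shift 2, grind in shift 1, polish in shift 4, drill in shift 1, cut in shift 2, tap in shift 1.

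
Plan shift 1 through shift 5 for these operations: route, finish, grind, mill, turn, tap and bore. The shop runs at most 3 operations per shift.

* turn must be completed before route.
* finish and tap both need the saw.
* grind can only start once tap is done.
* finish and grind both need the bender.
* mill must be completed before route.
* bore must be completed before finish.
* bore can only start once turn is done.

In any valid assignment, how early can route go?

shift 2

Precedence pushes route to at least shift 2.
route at shift 2 is achievable: finish -> shift 3, tap -> shift 1, grind -> shift 2, route -> shift 2, turn -> shift 1, mill -> shift 1, bore -> shift 2.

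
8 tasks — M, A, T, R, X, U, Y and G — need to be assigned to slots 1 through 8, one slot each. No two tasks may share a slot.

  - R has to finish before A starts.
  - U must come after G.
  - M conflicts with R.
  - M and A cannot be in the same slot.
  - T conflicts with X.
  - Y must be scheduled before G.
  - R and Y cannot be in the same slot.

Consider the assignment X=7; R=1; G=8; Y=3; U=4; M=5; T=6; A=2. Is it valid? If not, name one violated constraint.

T conflicts with X — holds.
M and A cannot be in the same slot — holds.
U must come after G — violated.
Y must be scheduled before G — holds.
M conflicts with R — holds.
R and Y cannot be in the same slot — holds.
No two tasks may share a slot — holds.
R has to finish before A starts — holds.

No — it violates: U must come after G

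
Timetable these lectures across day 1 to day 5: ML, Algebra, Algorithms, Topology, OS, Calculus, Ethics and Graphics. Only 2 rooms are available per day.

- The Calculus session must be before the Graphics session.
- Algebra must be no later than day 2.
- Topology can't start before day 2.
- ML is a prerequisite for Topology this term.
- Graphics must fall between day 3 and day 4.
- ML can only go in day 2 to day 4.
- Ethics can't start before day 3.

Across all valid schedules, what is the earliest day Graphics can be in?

day 3

Graphics is available from day 3; Graphics's own window allows nothing later than day 4.
Graphics at day 3 is achievable: OS=day 4, Calculus=day 1, Topology=day 4, Ethics=day 3, Algorithms=day 2, Graphics=day 3, Algebra=day 1, ML=day 2.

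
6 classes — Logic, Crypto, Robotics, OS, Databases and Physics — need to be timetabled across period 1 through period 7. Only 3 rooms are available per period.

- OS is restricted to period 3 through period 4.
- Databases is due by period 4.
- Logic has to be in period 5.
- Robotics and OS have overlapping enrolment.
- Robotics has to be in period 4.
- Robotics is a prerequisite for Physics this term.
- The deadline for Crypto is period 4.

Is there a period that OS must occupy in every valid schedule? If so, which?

period 3

OS's window is period 3–period 4.
Robotics is fixed at period 4, and OS can't share a period with Robotics.
So OS must be period 3.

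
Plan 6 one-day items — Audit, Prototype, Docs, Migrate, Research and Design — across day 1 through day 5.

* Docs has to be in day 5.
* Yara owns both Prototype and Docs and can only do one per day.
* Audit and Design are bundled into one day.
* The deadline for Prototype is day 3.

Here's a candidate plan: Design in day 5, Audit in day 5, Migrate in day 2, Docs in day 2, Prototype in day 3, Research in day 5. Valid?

No — it violates: Docs has to be in day 5

Yara owns both Prototype and Docs and can only do one per day — holds.
Audit and Design are bundled into one day — holds.
Docs has to be in day 5 — violated.
The deadline for Prototype is day 3 — holds.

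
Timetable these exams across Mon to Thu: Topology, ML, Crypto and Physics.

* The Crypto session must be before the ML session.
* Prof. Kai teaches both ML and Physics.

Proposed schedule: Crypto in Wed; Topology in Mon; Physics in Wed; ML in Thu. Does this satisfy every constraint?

The Crypto session must be before the ML session — holds.
Prof. Kai teaches both ML and Physics — holds.

Valid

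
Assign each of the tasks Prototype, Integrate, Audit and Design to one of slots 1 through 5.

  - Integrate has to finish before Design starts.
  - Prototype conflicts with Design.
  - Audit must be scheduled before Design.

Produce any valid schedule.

Design -> 2, Integrate -> 1, Audit -> 1, Prototype -> 1

Checking: Audit(1) before Design(2); Integrate(1) before Design(2); Prototype(1) != Design(2).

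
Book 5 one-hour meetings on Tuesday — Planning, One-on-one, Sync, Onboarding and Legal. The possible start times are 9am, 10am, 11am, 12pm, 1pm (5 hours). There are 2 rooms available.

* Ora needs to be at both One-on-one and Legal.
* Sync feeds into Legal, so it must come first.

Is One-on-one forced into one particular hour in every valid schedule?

One-on-one can be 9am (e.g. Legal in 10am; One-on-one in 9am; Sync in 9am; Planning in 10am; Onboarding in 11am) or 10am (e.g. Planning -> 9am; Sync -> 9am; Onboarding -> 10am; One-on-one -> 10am; Legal -> 11am).

No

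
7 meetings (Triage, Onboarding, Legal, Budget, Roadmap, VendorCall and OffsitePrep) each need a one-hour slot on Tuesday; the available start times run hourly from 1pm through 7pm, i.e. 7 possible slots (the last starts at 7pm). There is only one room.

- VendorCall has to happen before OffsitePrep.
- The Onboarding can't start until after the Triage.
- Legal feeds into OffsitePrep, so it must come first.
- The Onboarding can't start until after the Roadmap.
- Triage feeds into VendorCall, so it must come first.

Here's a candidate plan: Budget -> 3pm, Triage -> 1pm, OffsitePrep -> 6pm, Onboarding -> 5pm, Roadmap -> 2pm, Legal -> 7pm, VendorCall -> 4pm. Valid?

No — it violates: Legal feeds into OffsitePrep, so it must come first

Legal feeds into OffsitePrep, so it must come first — violated.
The Onboarding can't start until after the Triage — holds.
Triage feeds into VendorCall, so it must come first — holds.
There is only one room — holds.
The Onboarding can't start until after the Roadmap — holds.
VendorCall has to happen before OffsitePrep — holds.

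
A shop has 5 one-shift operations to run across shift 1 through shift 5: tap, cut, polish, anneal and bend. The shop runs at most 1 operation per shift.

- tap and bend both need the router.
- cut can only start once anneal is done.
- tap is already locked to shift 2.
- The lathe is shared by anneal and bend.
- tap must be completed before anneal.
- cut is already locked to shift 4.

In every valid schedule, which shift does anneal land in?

tap is fixed at shift 2 and must come before anneal, so anneal is at least shift 3.
cut is fixed at shift 4 and must come after anneal, so anneal is at most shift 3.
So anneal must be shift 3.

shift 3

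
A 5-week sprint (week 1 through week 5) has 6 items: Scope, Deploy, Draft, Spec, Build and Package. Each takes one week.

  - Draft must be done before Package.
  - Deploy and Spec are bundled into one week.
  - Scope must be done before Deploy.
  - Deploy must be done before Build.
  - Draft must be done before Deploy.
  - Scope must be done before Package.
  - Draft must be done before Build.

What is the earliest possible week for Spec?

week 2

Spec must be in the same week as Deploy, which can't be before week 2, so Spec is at least week 2; Spec must be in the same week as Deploy, which can't be after week 4, so Spec is at most week 4.
Spec at week 2 is achievable: Scope=week 1, Package=week 2, Draft=week 1, Deploy=week 2, Build=week 3, Spec=week 2.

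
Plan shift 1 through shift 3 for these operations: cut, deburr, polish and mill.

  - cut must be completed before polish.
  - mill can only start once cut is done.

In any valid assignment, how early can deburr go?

deburr at shift 1 is achievable: cut in shift 1; mill in shift 2; polish in shift 2; deburr in shift 1.

shift 1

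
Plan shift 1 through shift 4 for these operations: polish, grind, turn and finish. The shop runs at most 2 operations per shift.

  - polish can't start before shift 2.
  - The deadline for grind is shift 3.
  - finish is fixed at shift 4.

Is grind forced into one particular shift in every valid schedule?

grind can be shift 1 (e.g. turn=shift 1; grind=shift 1; finish=shift 4; polish=shift 2) or shift 2 (e.g. polish=shift 2; turn=shift 1; finish=shift 4; grind=shift 2).

No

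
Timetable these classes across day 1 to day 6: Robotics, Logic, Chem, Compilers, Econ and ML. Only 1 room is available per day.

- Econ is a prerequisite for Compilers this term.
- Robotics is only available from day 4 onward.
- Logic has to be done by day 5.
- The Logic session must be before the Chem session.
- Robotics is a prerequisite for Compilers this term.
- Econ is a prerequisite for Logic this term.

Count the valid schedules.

Splitting on Robotics: it can be day 4 (8), day 5 (4). Listing each branch's schedules as (Logic, Chem, Compilers, Econ, ML) by day number:
Robotics=day 4: (2,3,5,1,6) (2,3,6,1,5) (2,5,6,1,3) (2,6,5,1,3) (3,5,6,1,2) (3,5,6,2,1) (3,6,5,1,2) (3,6,5,2,1) — 8.
Robotics=day 5: (2,3,6,1,4) (2,4,6,1,3) (3,4,6,1,2) (3,4,6,2,1) — 4.
Summing: 8 + 4 = 12.

12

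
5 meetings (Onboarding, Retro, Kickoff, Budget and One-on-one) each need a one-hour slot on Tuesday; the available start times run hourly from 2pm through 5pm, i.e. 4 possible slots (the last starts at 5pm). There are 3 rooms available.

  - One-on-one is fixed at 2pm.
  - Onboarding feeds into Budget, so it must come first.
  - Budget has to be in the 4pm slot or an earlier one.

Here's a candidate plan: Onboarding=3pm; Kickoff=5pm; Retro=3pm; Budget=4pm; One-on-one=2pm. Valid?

Onboarding feeds into Budget, so it must come first — holds.
There are 3 rooms available — holds.
One-on-one is fixed at 2pm — holds.
Budget has to be in the 4pm slot or an earlier one — holds.

Yes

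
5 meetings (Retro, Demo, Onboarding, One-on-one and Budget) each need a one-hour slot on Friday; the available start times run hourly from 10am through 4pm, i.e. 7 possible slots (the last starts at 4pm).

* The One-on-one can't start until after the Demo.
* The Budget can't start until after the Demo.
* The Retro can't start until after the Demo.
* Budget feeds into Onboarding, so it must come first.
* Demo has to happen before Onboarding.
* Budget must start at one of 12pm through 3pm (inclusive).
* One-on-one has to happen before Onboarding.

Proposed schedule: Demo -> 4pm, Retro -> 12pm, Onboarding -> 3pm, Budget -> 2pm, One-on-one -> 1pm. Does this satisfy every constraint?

No — it violates: The Retro can't start until after the Demo

Demo has to happen before Onboarding — violated.
Budget feeds into Onboarding, so it must come first — holds.
The One-on-one can't start until after the Demo — violated.
The Budget can't start until after the Demo — violated.
The Retro can't start until after the Demo — violated.
One-on-one has to happen before Onboarding — holds.
Budget must start at one of 12pm through 3pm (inclusive) — holds.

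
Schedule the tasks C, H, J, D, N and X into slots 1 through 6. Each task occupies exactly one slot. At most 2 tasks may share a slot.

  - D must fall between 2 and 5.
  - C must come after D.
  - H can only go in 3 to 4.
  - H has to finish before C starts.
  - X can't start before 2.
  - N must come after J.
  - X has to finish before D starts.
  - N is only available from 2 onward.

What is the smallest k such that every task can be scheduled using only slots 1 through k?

4 slots

The precedence chain requires at least 3 distinct slots.
With at most 2 per slot and 6 tasks, at least 3 slots are needed.
Propagating the time windows through the other constraints, C can't land before 4, so the schedule must run through at least slot 4.
4 works (last occupied slot: 4): for example H in 3; D in 3; C in 4; J in 1; N in 2; X in 2.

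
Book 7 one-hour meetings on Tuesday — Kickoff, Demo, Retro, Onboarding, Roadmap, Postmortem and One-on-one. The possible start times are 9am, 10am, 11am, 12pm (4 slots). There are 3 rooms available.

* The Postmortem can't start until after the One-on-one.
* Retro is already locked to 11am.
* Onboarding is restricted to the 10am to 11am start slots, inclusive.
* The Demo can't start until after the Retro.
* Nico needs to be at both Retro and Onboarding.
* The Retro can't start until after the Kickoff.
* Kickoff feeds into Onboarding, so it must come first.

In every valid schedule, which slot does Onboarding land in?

10am

Onboarding's window is 10am–11am.
Retro is fixed at 11am, and Onboarding can't share a slot with Retro.
So Onboarding must be 10am.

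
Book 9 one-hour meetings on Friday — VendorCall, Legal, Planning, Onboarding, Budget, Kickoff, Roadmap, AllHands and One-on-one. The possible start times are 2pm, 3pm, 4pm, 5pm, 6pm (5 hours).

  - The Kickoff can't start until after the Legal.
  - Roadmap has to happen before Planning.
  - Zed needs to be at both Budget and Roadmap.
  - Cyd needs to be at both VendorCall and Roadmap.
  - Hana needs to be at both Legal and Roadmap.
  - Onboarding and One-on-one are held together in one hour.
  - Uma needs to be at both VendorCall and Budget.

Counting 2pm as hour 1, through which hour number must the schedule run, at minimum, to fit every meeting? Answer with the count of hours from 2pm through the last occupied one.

3 hours

The precedence chain requires at least 2 distinct hours.
Could 2 hours be enough, i.e. nothing placed later than 3pm? No: Planning must come after Roadmap (at 2pm or later) → {3pm}; Roadmap must come before Planning (at 3pm or earlier) → {2pm}; Kickoff must come after Legal (at 2pm or later) → {3pm}; Legal must come before Kickoff (at 3pm or earlier) → {2pm}; Roadmap can't share with Legal (2pm) → nothing is left.
So 2 hours is not enough.
3 works (last occupied hour: 4pm): for example Kickoff in 3pm, Roadmap in 3pm, Budget in 4pm, Legal in 2pm, Onboarding in 2pm, One-on-one in 2pm, VendorCall in 2pm, AllHands in 2pm, Planning in 4pm.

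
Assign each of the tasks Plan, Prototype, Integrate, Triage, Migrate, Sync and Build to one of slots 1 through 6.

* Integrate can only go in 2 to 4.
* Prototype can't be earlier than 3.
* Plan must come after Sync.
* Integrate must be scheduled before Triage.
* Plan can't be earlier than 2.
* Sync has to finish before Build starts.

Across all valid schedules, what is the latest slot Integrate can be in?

4

Integrate is available from 2; Integrate's own window allows nothing later than 4.
Integrate at 4 is achievable: Build -> 2, Plan -> 2, Migrate -> 1, Triage -> 5, Prototype -> 3, Integrate -> 4, Sync -> 1.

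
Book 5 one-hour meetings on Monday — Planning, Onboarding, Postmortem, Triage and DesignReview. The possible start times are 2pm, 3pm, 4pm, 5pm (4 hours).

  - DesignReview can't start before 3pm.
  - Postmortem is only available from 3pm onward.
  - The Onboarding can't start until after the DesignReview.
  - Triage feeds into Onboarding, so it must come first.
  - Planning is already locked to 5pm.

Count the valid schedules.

Splitting on Onboarding: it can be 4pm (6), 5pm (18). Listing each branch's schedules as (Planning, Postmortem, Triage, DesignReview):
Onboarding=4pm: (5pm,3pm,2pm,3pm) (5pm,3pm,3pm,3pm) (5pm,4pm,2pm,3pm) (5pm,4pm,3pm,3pm) (5pm,5pm,2pm,3pm) (5pm,5pm,3pm,3pm) — 6.
Onboarding=5pm: (5pm,3pm,2pm,3pm) (5pm,3pm,2pm,4pm) (5pm,3pm,3pm,3pm) (5pm,3pm,3pm,4pm) (5pm,3pm,4pm,3pm) (5pm,3pm,4pm,4pm) (5pm,4pm,2pm,3pm) (5pm,4pm,2pm,4pm) (5pm,4pm,3pm,3pm) (5pm,4pm,3pm,4pm) (5pm,4pm,4pm,3pm) (5pm,4pm,4pm,4pm) (5pm,5pm,2pm,3pm) (5pm,5pm,2pm,4pm) (5pm,5pm,3pm,3pm) (5pm,5pm,3pm,4pm) (5pm,5pm,4pm,3pm) (5pm,5pm,4pm,4pm) — 18.
Summing: 6 + 18 = 24.

24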